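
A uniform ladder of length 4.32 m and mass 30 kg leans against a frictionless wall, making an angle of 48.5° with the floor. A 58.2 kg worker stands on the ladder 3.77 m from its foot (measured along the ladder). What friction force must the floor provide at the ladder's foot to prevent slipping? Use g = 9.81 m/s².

f ≈ 571 N

Choose the foot of the ladder as the axis so the floor normal and friction both act there and drop out.
Ladder weight 30×9.81 = 294.3 N acts at 2.16 m along the ladder; its horizontal arm is 2.16·cos48.5° = 1.431 m → τ = 421.1 N·m clockwise.
Worker: 58.2×9.81 = 570.9 N at 3.77 m → arm 2.498 m → τ = 1426 N·m clockwise.
Wall normal N acts horizontally at the top; its moment arm is the height L sinθ = 4.32·sin48.5° = 3.235 m, counterclockwise.
For rotational equilibrium, N × 3.235 = 1847, so N = 571 N.
ΣFx = 0: friction at the foot balances the wall's push, so f = N_wall = 571 N.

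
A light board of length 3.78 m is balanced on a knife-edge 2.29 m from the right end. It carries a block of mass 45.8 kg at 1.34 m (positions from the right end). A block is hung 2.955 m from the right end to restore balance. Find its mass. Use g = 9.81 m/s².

m ≈ 65.4 kg

About the knife-edge (at 2.29 m from the right end):
Block: 45.8 × 9.81 = 449.3 N down at 1.34 m → arm 0.95 m, τ = 449.3 × 0.95 = 426.8 N·m clockwise.
Net moment of known loads = 426.8 N·m clockwise.
An unknown mass m at 2.955 m has arm 0.665 m; its moment is m·g·0.665 counterclockwise.
For rotational equilibrium, m × 9.81 × 0.665 = 426.8, so m = 426.8 / (9.81 × 0.665) = 65.4 kg.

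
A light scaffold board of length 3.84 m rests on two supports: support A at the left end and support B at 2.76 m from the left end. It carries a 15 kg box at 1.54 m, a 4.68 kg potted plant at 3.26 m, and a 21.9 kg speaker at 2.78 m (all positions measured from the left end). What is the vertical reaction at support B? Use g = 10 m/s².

R_B ≈ 360 N

Take moments about support A.
Box: 15 × 10 = 150 N down at 1.54 m → arm 1.54 m, τ = 150 × 1.54 = 231 N·m clockwise.
Potted plant: 4.68 × 10 = 46.8 N down at 3.26 m → arm 3.26 m, τ = 46.8 × 3.26 = 152.6 N·m clockwise.
Speaker: 21.9 × 10 = 219 N down at 2.78 m → arm 2.78 m, τ = 219 × 2.78 = 608.8 N·m clockwise.
Net load moment about support A = 992.4 N·m clockwise.
Reaction R at support B is upward at 2.76 m, arm 2.76 m → moment R × 2.76 counterclockwise.
Setting net torque to zero: R × 2.76 = 992.4 → R = 360 N.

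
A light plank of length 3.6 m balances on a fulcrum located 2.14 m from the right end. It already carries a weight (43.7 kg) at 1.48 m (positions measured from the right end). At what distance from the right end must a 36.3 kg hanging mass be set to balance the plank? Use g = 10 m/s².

x ≈ 2.93 m from the right end

About the fulcrum (at 2.14 m from the right end):
Weight: 43.7 × 10 = 437 N down at 1.48 m → arm 0.66 m, τ = 437 × 0.66 = 288.4 N·m clockwise.
Net moment of existing loads = 288.4 N·m clockwise.
The hanging mass weighs 36.3 × 10 = 363 N and must supply an equal counterclockwise moment, so its lever arm about the fulcrum is 288.4 / 363 = 0.794 m.
That puts it at 2.14 + 0.794 = 2.93 m from the right end.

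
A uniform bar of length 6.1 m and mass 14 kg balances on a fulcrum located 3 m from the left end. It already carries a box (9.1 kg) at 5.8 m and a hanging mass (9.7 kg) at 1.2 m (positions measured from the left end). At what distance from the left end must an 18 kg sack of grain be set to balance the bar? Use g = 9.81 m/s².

About the fulcrum (at 3 m from the left end):
Beam weight: 14 × 9.81 = 137.3 N down at 3.05 m → arm 0.05 m, τ = 137.3 × 0.05 = 6.865 N·m clockwise.
Box: 9.1 × 9.81 = 89.27 N down at 5.8 m → arm 2.8 m, τ = 89.27 × 2.8 = 250 N·m clockwise.
Hanging mass: 9.7 × 9.81 = 95.16 N down at 1.2 m → arm 1.8 m, τ = 95.16 × 1.8 = 171.3 N·m counterclockwise.
Net moment of existing loads = 85.56 N·m clockwise.
The sack of grain weighs 18 × 9.81 = 176.6 N and must supply an equal counterclockwise moment, so its lever arm about the fulcrum is 85.56 / 176.6 = 0.484 m.
That puts it at 3 − 0.484 = 2.52 m from the left end.

x ≈ 2.52 m from the left end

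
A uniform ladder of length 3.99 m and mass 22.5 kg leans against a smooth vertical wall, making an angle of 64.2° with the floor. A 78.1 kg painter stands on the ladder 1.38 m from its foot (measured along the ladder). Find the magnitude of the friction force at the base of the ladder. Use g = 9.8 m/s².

f ≈ 181 N

Choose the foot of the ladder as the axis so the floor normal and friction both act there and drop out.
Ladder weight 22.5×9.8 = 220.5 N acts at 1.995 m along the ladder; its horizontal arm is 1.995·cos64.2° = 0.8683 m → τ = 191.5 N·m clockwise.
Painter: 78.1×9.8 = 765.4 N at 1.38 m → arm 0.6006 m → τ = 459.7 N·m clockwise.
Wall normal N acts horizontally at the top; its moment arm is the height L sinθ = 3.99·sin64.2° = 3.592 m, counterclockwise.
Στ = 0 ⇒ N × 3.592 = 651.2 ⇒ N = 181 N.
ΣFx = 0: friction at the foot balances the wall's push, so f = N_wall = 181 N.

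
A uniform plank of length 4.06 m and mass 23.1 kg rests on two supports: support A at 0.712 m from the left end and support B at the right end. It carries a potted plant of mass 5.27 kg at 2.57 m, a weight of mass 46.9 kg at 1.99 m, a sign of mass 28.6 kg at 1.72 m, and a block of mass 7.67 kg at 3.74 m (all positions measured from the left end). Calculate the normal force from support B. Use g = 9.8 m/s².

Taking torques about support A:
Beam weight: 23.1 × 9.8 = 226.4 N down at 2.03 m → arm 1.318 m, τ = 226.4 × 1.318 = 298.4 N·m clockwise.
Potted plant: 5.27 × 9.8 = 51.65 N down at 2.57 m → arm 1.858 m, τ = 51.65 × 1.858 = 95.97 N·m clockwise.
Weight: 46.9 × 9.8 = 459.6 N down at 1.99 m → arm 1.278 m, τ = 459.6 × 1.278 = 587.4 N·m clockwise.
Sign: 28.6 × 9.8 = 280.3 N down at 1.72 m → arm 1.008 m, τ = 280.3 × 1.008 = 282.5 N·m clockwise.
Block: 7.67 × 9.8 = 75.17 N down at 3.74 m → arm 3.028 m, τ = 75.17 × 3.028 = 227.6 N·m clockwise.
Net load moment about support A = 1492 N·m clockwise.
Reaction R at support B is upward at 4.06 m, arm 3.348 m → moment R × 3.348 counterclockwise.
Setting net torque to zero: R × 3.348 = 1492 → R = 446 N.

R_B ≈ 446 N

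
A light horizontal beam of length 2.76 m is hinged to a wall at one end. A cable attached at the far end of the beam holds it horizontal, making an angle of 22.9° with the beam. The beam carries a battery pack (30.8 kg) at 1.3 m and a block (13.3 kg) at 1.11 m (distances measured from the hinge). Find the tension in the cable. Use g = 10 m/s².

Take moments about the hinge.
Battery pack: 30.8 × 10 = 308 N down at 1.3 m → arm 1.3 m, τ = 308 × 1.3 = 400.4 N·m clockwise.
Block: 13.3 × 10 = 133 N down at 1.11 m → arm 1.11 m, τ = 133 × 1.11 = 147.6 N·m clockwise.
Total clockwise load moment = 548 N·m.
The cable tension T acts at 2.76 m; only its component perpendicular to the beam, T sinθ, produces torque. sin 22.9° = 0.3891.
Balancing moments: T × 2.76 × 0.3891 = 548, giving T = 548 / 1.074 = 510 N.

T ≈ 510 N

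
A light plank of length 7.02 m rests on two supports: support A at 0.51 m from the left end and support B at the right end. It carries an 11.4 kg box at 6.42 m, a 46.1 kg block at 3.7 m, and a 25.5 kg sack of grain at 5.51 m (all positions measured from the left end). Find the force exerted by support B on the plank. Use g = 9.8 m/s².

R_B ≈ 515 N

Take moments about support A.
Box: 11.4 × 9.8 = 111.7 N down at 6.42 m → arm 5.91 m, τ = 111.7 × 5.91 = 660.1 N·m clockwise.
Block: 46.1 × 9.8 = 451.8 N down at 3.7 m → arm 3.19 m, τ = 451.8 × 3.19 = 1441 N·m clockwise.
Sack of grain: 25.5 × 9.8 = 249.9 N down at 5.51 m → arm 5 m, τ = 249.9 × 5 = 1250 N·m clockwise.
Net load moment about support A = 3351 N·m clockwise.
Reaction R at support B is upward at 7.02 m, arm 6.51 m → moment R × 6.51 counterclockwise.
For rotational equilibrium, R × 6.51 = 3351, so R = 515 N.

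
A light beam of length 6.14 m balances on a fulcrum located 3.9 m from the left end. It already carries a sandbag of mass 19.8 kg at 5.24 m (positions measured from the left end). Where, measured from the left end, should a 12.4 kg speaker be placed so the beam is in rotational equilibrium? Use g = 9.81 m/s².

x ≈ 1.76 m from the left end

Taking torques about the fulcrum (at 3.9 m from the left end):
Sandbag: 19.8 × 9.81 = 194.2 N down at 5.24 m → arm 1.34 m, τ = 194.2 × 1.34 = 260.2 N·m clockwise.
Net moment of existing loads = 260.2 N·m clockwise.
The speaker weighs 12.4 × 9.81 = 121.6 N and must supply an equal counterclockwise moment, so its lever arm about the fulcrum is 260.2 / 121.6 = 2.14 m.
That puts it at 3.9 − 2.14 = 1.76 m from the left end.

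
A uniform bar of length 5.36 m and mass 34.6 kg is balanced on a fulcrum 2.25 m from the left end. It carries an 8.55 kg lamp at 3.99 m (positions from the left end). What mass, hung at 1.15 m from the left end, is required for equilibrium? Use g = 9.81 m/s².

Choose the fulcrum (at 2.25 m from the left end) as the axis so the support reaction has zero arm there.
Beam weight: 34.6 × 9.81 = 339.4 N down at 2.68 m → arm 0.43 m, τ = 339.4 × 0.43 = 145.9 N·m clockwise.
Lamp: 8.55 × 9.81 = 83.88 N down at 3.99 m → arm 1.74 m, τ = 83.88 × 1.74 = 146 N·m clockwise.
Net moment of known loads = 291.9 N·m clockwise.
An unknown mass m at 1.15 m has arm 1.1 m; its moment is m·g·1.1 counterclockwise.
For rotational equilibrium, m × 9.81 × 1.1 = 291.9, so m = 291.9 / (9.81 × 1.1) = 27.1 kg.

m ≈ 27.1 kg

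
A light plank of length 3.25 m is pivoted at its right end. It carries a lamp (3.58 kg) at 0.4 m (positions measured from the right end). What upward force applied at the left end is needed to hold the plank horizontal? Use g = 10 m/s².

Take moments about the right end.
Lamp: 3.58 × 10 = 35.8 N down at 0.4 m → arm 0.4 m, τ = 35.8 × 0.4 = 14.32 N·m counterclockwise.
Net moment of the loads = 14.32 N·m counterclockwise.
The upward force F acts at the left end, arm 3.25 m, giving F × 3.25 clockwise.
Balancing moments: F × 3.25 = 14.32, giving F = 14.32 / 3.25 = 4.41 N.

F ≈ 4.41 N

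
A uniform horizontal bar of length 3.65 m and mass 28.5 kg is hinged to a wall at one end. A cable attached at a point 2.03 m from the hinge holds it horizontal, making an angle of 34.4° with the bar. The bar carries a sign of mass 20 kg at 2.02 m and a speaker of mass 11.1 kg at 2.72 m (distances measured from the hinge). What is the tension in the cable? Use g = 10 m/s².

Sum moments about the hinge (the unknown hinge reaction has zero arm there).
Beam weight: 28.5 × 10 = 285 N down at 1.825 m → arm 1.825 m, τ = 285 × 1.825 = 520.1 N·m clockwise.
Sign: 20 × 10 = 200 N down at 2.02 m → arm 2.02 m, τ = 200 × 2.02 = 404 N·m clockwise.
Speaker: 11.1 × 10 = 111 N down at 2.72 m → arm 2.72 m, τ = 111 × 2.72 = 301.9 N·m clockwise.
Total clockwise load moment = 1226 N·m.
The cable tension T acts at 2.03 m; only its component perpendicular to the bar, T sinθ, produces torque. sin 34.4° = 0.565.
For rotational equilibrium, T × 2.03 × 0.565 = 1226, so T = 1226 / 1.147 = 1070 N.

T ≈ 1070 N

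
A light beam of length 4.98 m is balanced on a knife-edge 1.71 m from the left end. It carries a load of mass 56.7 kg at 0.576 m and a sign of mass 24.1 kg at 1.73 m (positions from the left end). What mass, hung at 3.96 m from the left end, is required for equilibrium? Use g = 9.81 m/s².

m ≈ 28.4 kg

Taking torques about the knife-edge (at 1.71 m from the left end):
Load: 56.7 × 9.81 = 556.2 N down at 0.576 m → arm 1.134 m, τ = 556.2 × 1.134 = 630.7 N·m counterclockwise.
Sign: 24.1 × 9.81 = 236.4 N down at 1.73 m → arm 0.02 m, τ = 236.4 × 0.02 = 4.728 N·m clockwise.
Net moment of known loads = 626 N·m counterclockwise.
An unknown mass m at 3.96 m has arm 2.25 m; its moment is m·g·2.25 clockwise.
Setting net torque to zero: m × 9.81 × 2.25 = 626 → m = 626 / (9.81 × 2.25) = 28.4 kg.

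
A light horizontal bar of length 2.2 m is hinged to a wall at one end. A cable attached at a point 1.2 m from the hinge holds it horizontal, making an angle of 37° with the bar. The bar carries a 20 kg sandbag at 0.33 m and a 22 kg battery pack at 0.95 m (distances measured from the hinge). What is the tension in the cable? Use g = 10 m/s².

T ≈ 381 N

Choose the hinge as the axis so the unknown hinge reaction has zero arm there.
Sandbag: 20 × 10 = 200 N down at 0.33 m → arm 0.33 m, τ = 200 × 0.33 = 66 N·m clockwise.
Battery pack: 22 × 10 = 220 N down at 0.95 m → arm 0.95 m, τ = 220 × 0.95 = 209 N·m clockwise.
Total clockwise load moment = 275 N·m.
The cable tension T acts at 1.2 m; only its component perpendicular to the bar, T sinθ, produces torque. sin 37° = 0.6018.
Στ = 0 ⇒ T × 1.2 × 0.6018 = 275 ⇒ T = 275 / 0.7222 = 381 N.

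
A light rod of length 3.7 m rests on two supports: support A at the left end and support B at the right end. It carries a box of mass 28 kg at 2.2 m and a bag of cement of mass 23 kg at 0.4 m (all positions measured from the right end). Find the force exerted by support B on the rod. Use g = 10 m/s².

Choose support A as the axis so its reaction then has zero moment arm.
Box: 28 × 10 = 280 N down at 2.2 m → arm 1.5 m, τ = 280 × 1.5 = 420 N·m clockwise.
Bag of cement: 23 × 10 = 230 N down at 0.4 m → arm 3.3 m, τ = 230 × 3.3 = 759 N·m clockwise.
Net load moment about support A = 1179 N·m clockwise.
Reaction R at support B is upward at 0 m, arm 3.7 m → moment R × 3.7 counterclockwise.
Balancing moments: R × 3.7 = 1179, giving R = 319 N.

R_B ≈ 319 N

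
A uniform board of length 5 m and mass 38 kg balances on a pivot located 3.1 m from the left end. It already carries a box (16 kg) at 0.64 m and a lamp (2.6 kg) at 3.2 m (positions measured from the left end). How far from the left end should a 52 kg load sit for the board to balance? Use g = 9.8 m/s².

x ≈ 4.29 m from the left end

About the pivot (at 3.1 m from the left end):
Beam weight: 38 × 9.8 = 372.4 N down at 2.5 m → arm 0.6 m, τ = 372.4 × 0.6 = 223.4 N·m counterclockwise.
Box: 16 × 9.8 = 156.8 N down at 0.64 m → arm 2.46 m, τ = 156.8 × 2.46 = 385.7 N·m counterclockwise.
Lamp: 2.6 × 9.8 = 25.48 N down at 3.2 m → arm 0.1 m, τ = 25.48 × 0.1 = 2.548 N·m clockwise.
Net moment of existing loads = 606.6 N·m counterclockwise.
The load weighs 52 × 9.8 = 509.6 N and must supply an equal clockwise moment, so its lever arm about the pivot is 606.6 / 509.6 = 1.19 m.
That puts it at 3.1 + 1.19 = 4.29 m from the left end.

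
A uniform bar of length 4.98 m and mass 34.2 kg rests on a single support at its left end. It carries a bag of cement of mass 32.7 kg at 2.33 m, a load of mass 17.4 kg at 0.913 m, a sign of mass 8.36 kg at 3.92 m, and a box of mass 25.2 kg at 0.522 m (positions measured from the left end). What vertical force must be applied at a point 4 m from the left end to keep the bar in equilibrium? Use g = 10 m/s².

Taking torques about the left end:
Beam weight: 34.2 × 10 = 342 N down at 2.49 m → arm 2.49 m, τ = 342 × 2.49 = 851.6 N·m clockwise.
Bag of cement: 32.7 × 10 = 327 N down at 2.33 m → arm 2.33 m, τ = 327 × 2.33 = 761.9 N·m clockwise.
Load: 17.4 × 10 = 174 N down at 0.913 m → arm 0.913 m, τ = 174 × 0.913 = 158.9 N·m clockwise.
Sign: 8.36 × 10 = 83.6 N down at 3.92 m → arm 3.92 m, τ = 83.6 × 3.92 = 327.7 N·m clockwise.
Box: 25.2 × 10 = 252 N down at 0.522 m → arm 0.522 m, τ = 252 × 0.522 = 131.5 N·m clockwise.
Net moment of the loads = 2232 N·m clockwise.
The upward force F acts at a point 4 m from the left end, arm 4 m, giving F × 4 counterclockwise.
Setting net torque to zero: F × 4 = 2232 → F = 2232 / 4 = 558 N.

F ≈ 558 N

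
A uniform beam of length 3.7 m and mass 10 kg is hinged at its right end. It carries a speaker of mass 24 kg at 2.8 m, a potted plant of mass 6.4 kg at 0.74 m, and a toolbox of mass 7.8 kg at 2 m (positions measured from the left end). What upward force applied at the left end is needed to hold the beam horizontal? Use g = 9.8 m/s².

F ≈ 192 N

Taking torques about the right end:
Beam weight: 10 × 9.8 = 98 N down at 1.85 m → arm 1.85 m, τ = 98 × 1.85 = 181.3 N·m counterclockwise.
Speaker: 24 × 9.8 = 235.2 N down at 2.8 m → arm 0.9 m, τ = 235.2 × 0.9 = 211.7 N·m counterclockwise.
Potted plant: 6.4 × 9.8 = 62.72 N down at 0.74 m → arm 2.96 m, τ = 62.72 × 2.96 = 185.7 N·m counterclockwise.
Toolbox: 7.8 × 9.8 = 76.44 N down at 2 m → arm 1.7 m, τ = 76.44 × 1.7 = 129.9 N·m counterclockwise.
Net moment of the loads = 708.6 N·m counterclockwise.
The upward force F acts at the left end, arm 3.7 m, giving F × 3.7 clockwise.
Στ = 0 ⇒ F × 3.7 = 708.6 ⇒ F = 708.6 / 3.7 = 192 N.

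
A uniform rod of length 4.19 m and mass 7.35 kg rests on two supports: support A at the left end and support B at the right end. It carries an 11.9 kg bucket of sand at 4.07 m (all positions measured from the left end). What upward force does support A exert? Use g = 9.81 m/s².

R_A ≈ 39.4 N

Take moments about support B.
Beam weight: 7.35 × 9.81 = 72.1 N down at 2.095 m → arm 2.095 m, τ = 72.1 × 2.095 = 151 N·m counterclockwise.
Bucket of sand: 11.9 × 9.81 = 116.7 N down at 4.07 m → arm 0.12 m, τ = 116.7 × 0.12 = 14 N·m counterclockwise.
Net load moment about support B = 165 N·m counterclockwise.
Reaction R at support A is upward at 0 m, arm 4.19 m → moment R × 4.19 clockwise.
Balancing moments: R × 4.19 = 165, giving R = 39.4 N.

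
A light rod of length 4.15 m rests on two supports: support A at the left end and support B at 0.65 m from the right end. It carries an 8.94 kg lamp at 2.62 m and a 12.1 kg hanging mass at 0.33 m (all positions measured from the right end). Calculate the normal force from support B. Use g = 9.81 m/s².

About support A:
Lamp: 8.94 × 9.81 = 87.7 N down at 2.62 m → arm 1.53 m, τ = 87.7 × 1.53 = 134.2 N·m clockwise.
Hanging mass: 12.1 × 9.81 = 118.7 N down at 0.33 m → arm 3.82 m, τ = 118.7 × 3.82 = 453.4 N·m clockwise.
Net load moment about support A = 587.6 N·m clockwise.
Reaction R at support B is upward at 0.65 m, arm 3.5 m → moment R × 3.5 counterclockwise.
Στ = 0 ⇒ R × 3.5 = 587.6 ⇒ R = 168 N.

R_B ≈ 168 N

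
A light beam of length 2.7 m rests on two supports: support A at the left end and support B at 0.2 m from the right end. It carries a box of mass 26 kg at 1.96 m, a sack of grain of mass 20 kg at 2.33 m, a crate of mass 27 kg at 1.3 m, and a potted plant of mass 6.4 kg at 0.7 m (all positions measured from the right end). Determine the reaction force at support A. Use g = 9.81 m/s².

About support B:
Box: 26 × 9.81 = 255.1 N down at 1.96 m → arm 1.76 m, τ = 255.1 × 1.76 = 449 N·m counterclockwise.
Sack of grain: 20 × 9.81 = 196.2 N down at 2.33 m → arm 2.13 m, τ = 196.2 × 2.13 = 417.9 N·m counterclockwise.
Crate: 27 × 9.81 = 264.9 N down at 1.3 m → arm 1.1 m, τ = 264.9 × 1.1 = 291.4 N·m counterclockwise.
Potted plant: 6.4 × 9.81 = 62.78 N down at 0.7 m → arm 0.5 m, τ = 62.78 × 0.5 = 31.39 N·m counterclockwise.
Net load moment about support B = 1190 N·m counterclockwise.
Reaction R at support A is upward at 2.7 m, arm 2.5 m → moment R × 2.5 clockwise.
For rotational equilibrium, R × 2.5 = 1190, so R = 476 N.

R_A ≈ 476 N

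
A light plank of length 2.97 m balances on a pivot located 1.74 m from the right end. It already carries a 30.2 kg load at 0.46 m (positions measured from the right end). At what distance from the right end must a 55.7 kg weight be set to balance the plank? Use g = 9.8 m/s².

x ≈ 2.43 m from the right end

About the pivot (at 1.74 m from the right end):
Load: 30.2 × 9.8 = 296 N down at 0.46 m → arm 1.28 m, τ = 296 × 1.28 = 378.9 N·m clockwise.
Net moment of existing loads = 378.9 N·m clockwise.
The weight weighs 55.7 × 9.8 = 545.9 N and must supply an equal counterclockwise moment, so its lever arm about the pivot is 378.9 / 545.9 = 0.694 m.
That puts it at 1.74 + 0.694 = 2.43 m from the right end.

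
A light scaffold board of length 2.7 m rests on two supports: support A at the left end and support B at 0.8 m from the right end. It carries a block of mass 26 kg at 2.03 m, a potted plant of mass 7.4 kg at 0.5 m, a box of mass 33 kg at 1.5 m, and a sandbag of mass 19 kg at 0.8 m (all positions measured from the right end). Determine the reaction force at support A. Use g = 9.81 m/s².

Take moments about support B.
Block: 26 × 9.81 = 255.1 N down at 2.03 m → arm 1.23 m, τ = 255.1 × 1.23 = 313.8 N·m counterclockwise.
Potted plant: 7.4 × 9.81 = 72.59 N down at 0.5 m → arm 0.3 m, τ = 72.59 × 0.3 = 21.78 N·m clockwise.
Box: 33 × 9.81 = 323.7 N down at 1.5 m → arm 0.7 m, τ = 323.7 × 0.7 = 226.6 N·m counterclockwise.
Sandbag: acts at the support B, moment arm 0 → no torque.
Net load moment about support B = 518.6 N·m counterclockwise.
Reaction R at support A is upward at 2.7 m, arm 1.9 m → moment R × 1.9 clockwise.
Balancing moments: R × 1.9 = 518.6, giving R = 273 N.

R_A ≈ 273 N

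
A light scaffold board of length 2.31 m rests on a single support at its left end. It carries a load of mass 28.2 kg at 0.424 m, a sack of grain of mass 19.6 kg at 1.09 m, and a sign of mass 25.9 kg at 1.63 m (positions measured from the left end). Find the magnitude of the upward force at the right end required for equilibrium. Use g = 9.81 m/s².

F ≈ 321 N

Take moments about the left end.
Load: 28.2 × 9.81 = 276.6 N down at 0.424 m → arm 0.424 m, τ = 276.6 × 0.424 = 117.3 N·m clockwise.
Sack of grain: 19.6 × 9.81 = 192.3 N down at 1.09 m → arm 1.09 m, τ = 192.3 × 1.09 = 209.6 N·m clockwise.
Sign: 25.9 × 9.81 = 254.1 N down at 1.63 m → arm 1.63 m, τ = 254.1 × 1.63 = 414.2 N·m clockwise.
Net moment of the loads = 741.1 N·m clockwise.
The upward force F acts at the right end, arm 2.31 m, giving F × 2.31 counterclockwise.
For rotational equilibrium, F × 2.31 = 741.1, so F = 741.1 / 2.31 = 321 N.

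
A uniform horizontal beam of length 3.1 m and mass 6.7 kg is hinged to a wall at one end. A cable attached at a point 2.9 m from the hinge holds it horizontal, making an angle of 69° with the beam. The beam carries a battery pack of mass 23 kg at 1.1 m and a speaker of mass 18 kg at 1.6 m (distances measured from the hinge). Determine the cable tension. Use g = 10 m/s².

About the hinge:
Beam weight: 6.7 × 10 = 67 N down at 1.55 m → arm 1.55 m, τ = 67 × 1.55 = 103.9 N·m clockwise.
Battery pack: 23 × 10 = 230 N down at 1.1 m → arm 1.1 m, τ = 230 × 1.1 = 253 N·m clockwise.
Speaker: 18 × 10 = 180 N down at 1.6 m → arm 1.6 m, τ = 180 × 1.6 = 288 N·m clockwise.
Total clockwise load moment = 644.9 N·m.
The cable tension T acts at 2.9 m; only its component perpendicular to the beam, T sinθ, produces torque. sin 69° = 0.9336.
For rotational equilibrium, T × 2.9 × 0.9336 = 644.9, so T = 644.9 / 2.707 = 238 N.

T ≈ 238 N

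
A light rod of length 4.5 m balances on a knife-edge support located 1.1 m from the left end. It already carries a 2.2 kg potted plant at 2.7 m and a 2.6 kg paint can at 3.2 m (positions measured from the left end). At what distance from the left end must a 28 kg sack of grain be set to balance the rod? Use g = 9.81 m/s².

x ≈ 0.779 m from the left end

Taking torques about the knife-edge support (at 1.1 m from the left end):
Potted plant: 2.2 × 9.81 = 21.58 N down at 2.7 m → arm 1.6 m, τ = 21.58 × 1.6 = 34.53 N·m clockwise.
Paint can: 2.6 × 9.81 = 25.51 N down at 3.2 m → arm 2.1 m, τ = 25.51 × 2.1 = 53.57 N·m clockwise.
Net moment of existing loads = 88.1 N·m clockwise.
The sack of grain weighs 28 × 9.81 = 274.7 N and must supply an equal counterclockwise moment, so its lever arm about the knife-edge support is 88.1 / 274.7 = 0.321 m.
That puts it at 1.1 − 0.321 = 0.779 m from the left end.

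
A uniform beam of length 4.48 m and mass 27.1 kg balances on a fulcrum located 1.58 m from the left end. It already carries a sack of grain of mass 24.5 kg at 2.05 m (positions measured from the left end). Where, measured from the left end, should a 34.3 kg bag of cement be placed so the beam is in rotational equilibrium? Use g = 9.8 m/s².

About the fulcrum (at 1.58 m from the left end):
Beam weight: 27.1 × 9.8 = 265.6 N down at 2.24 m → arm 0.66 m, τ = 265.6 × 0.66 = 175.3 N·m clockwise.
Sack of grain: 24.5 × 9.8 = 240.1 N down at 2.05 m → arm 0.47 m, τ = 240.1 × 0.47 = 112.8 N·m clockwise.
Net moment of existing loads = 288.1 N·m clockwise.
The bag of cement weighs 34.3 × 9.8 = 336.1 N and must supply an equal counterclockwise moment, so its lever arm about the fulcrum is 288.1 / 336.1 = 0.857 m.
That puts it at 1.58 − 0.857 = 0.723 m from the left end.

x ≈ 0.723 m from the left end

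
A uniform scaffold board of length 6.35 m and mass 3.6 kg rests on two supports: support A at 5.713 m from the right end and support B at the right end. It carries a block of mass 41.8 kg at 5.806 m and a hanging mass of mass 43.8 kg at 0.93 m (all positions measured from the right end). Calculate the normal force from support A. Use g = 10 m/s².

R_A ≈ 516 N

Taking torques about support B:
Beam weight: 3.6 × 10 = 36 N down at 3.175 m → arm 3.175 m, τ = 36 × 3.175 = 114.3 N·m counterclockwise.
Block: 41.8 × 10 = 418 N down at 5.806 m → arm 5.806 m, τ = 418 × 5.806 = 2427 N·m counterclockwise.
Hanging mass: 43.8 × 10 = 438 N down at 0.93 m → arm 0.93 m, τ = 438 × 0.93 = 407.3 N·m counterclockwise.
Net load moment about support B = 2949 N·m counterclockwise.
Reaction R at support A is upward at 5.713 m, arm 5.713 m → moment R × 5.713 clockwise.
Στ = 0 ⇒ R × 5.713 = 2949 ⇒ R = 516 N.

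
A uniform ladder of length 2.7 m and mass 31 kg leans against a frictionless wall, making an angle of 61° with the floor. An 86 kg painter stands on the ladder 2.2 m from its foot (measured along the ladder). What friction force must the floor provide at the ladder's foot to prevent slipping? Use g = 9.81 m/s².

Taking torques about the foot of the ladder:
Ladder weight 31×9.81 = 304.1 N acts at 1.35 m along the ladder; its horizontal arm is 1.35·cos61° = 0.6545 m → τ = 199 N·m clockwise.
Painter: 86×9.81 = 843.7 N at 2.2 m → arm 1.067 m → τ = 900.2 N·m clockwise.
Wall normal N acts horizontally at the top; its moment arm is the height L sinθ = 2.7·sin61° = 2.361 m, counterclockwise.
Setting net torque to zero: N × 2.361 = 1099 → N = 465 N.
ΣFx = 0: friction at the foot balances the wall's push, so f = N_wall = 465 N.

f ≈ 465 N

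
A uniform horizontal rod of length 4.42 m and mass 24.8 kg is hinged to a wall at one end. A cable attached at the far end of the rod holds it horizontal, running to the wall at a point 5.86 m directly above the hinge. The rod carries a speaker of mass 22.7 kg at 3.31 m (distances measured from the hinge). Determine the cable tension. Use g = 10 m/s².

T ≈ 368 N

About the hinge:
Beam weight: 24.8 × 10 = 248 N down at 2.21 m → arm 2.21 m, τ = 248 × 2.21 = 548.1 N·m clockwise.
Speaker: 22.7 × 10 = 227 N down at 3.31 m → arm 3.31 m, τ = 227 × 3.31 = 751.4 N·m clockwise.
Total clockwise load moment = 1300 N·m.
The cable tension T acts at 4.42 m; only its component perpendicular to the rod, T sinθ, produces torque. sinθ = h/√(h²+d²) = 5.86/√(5.86²+4.42²) = 0.7984.
For rotational equilibrium, T × 4.42 × 0.7984 = 1300, so T = 1300 / 3.529 = 368 N.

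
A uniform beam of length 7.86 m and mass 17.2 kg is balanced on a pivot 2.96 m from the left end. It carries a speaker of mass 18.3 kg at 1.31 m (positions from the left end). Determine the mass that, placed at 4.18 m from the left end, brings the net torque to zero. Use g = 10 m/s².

m ≈ 11.1 kg

Take moments about the pivot (at 2.96 m from the left end).
Beam weight: 17.2 × 10 = 172 N down at 3.93 m → arm 0.97 m, τ = 172 × 0.97 = 166.8 N·m clockwise.
Speaker: 18.3 × 10 = 183 N down at 1.31 m → arm 1.65 m, τ = 183 × 1.65 = 301.9 N·m counterclockwise.
Net moment of known loads = 135.1 N·m counterclockwise.
An unknown mass m at 4.18 m has arm 1.22 m; its moment is m·g·1.22 clockwise.
Setting net torque to zero: m × 10 × 1.22 = 135.1 → m = 135.1 / (10 × 1.22) = 11.1 kg.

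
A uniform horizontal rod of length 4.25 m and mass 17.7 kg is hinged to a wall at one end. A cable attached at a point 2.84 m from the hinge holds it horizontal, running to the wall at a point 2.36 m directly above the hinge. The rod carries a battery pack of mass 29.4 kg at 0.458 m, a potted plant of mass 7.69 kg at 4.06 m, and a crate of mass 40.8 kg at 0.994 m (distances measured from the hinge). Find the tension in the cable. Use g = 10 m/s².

T ≈ 677 N

Taking torques about the hinge:
Beam weight: 17.7 × 10 = 177 N down at 2.125 m → arm 2.125 m, τ = 177 × 2.125 = 376.1 N·m clockwise.
Battery pack: 29.4 × 10 = 294 N down at 0.458 m → arm 0.458 m, τ = 294 × 0.458 = 134.7 N·m clockwise.
Potted plant: 7.69 × 10 = 76.9 N down at 4.06 m → arm 4.06 m, τ = 76.9 × 4.06 = 312.2 N·m clockwise.
Crate: 40.8 × 10 = 408 N down at 0.994 m → arm 0.994 m, τ = 408 × 0.994 = 405.6 N·m clockwise.
Total clockwise load moment = 1229 N·m.
The cable tension T acts at 2.84 m; only its component perpendicular to the rod, T sinθ, produces torque. sinθ = h/√(h²+d²) = 2.36/√(2.36²+2.84²) = 0.6391.
Στ = 0 ⇒ T × 2.84 × 0.6391 = 1229 ⇒ T = 1229 / 1.815 = 677 N.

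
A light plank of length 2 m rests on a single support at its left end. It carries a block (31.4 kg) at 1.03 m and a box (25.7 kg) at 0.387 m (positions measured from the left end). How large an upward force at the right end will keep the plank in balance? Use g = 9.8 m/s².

F ≈ 207 N

Sum moments about the left end (the unknown pivot reaction has zero arm there).
Block: 31.4 × 9.8 = 307.7 N down at 1.03 m → arm 1.03 m, τ = 307.7 × 1.03 = 316.9 N·m clockwise.
Box: 25.7 × 9.8 = 251.9 N down at 0.387 m → arm 0.387 m, τ = 251.9 × 0.387 = 97.49 N·m clockwise.
Net moment of the loads = 414.4 N·m clockwise.
The upward force F acts at the right end, arm 2 m, giving F × 2 counterclockwise.
For rotational equilibrium, F × 2 = 414.4, so F = 414.4 / 2 = 207 N.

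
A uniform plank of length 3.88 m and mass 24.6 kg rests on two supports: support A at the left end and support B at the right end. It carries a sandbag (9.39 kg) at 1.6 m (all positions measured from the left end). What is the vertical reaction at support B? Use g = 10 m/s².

R_B ≈ 162 N

Take moments about support A.
Beam weight: 24.6 × 10 = 246 N down at 1.94 m → arm 1.94 m, τ = 246 × 1.94 = 477.2 N·m clockwise.
Sandbag: 9.39 × 10 = 93.9 N down at 1.6 m → arm 1.6 m, τ = 93.9 × 1.6 = 150.2 N·m clockwise.
Net load moment about support A = 627.4 N·m clockwise.
Reaction R at support B is upward at 3.88 m, arm 3.88 m → moment R × 3.88 counterclockwise.
Στ = 0 ⇒ R × 3.88 = 627.4 ⇒ R = 162 N.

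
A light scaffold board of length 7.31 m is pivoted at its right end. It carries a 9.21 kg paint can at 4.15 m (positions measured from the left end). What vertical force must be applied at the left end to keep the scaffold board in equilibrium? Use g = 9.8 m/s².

F ≈ 39 N

Taking torques about the right end:
Paint can: 9.21 × 9.8 = 90.26 N down at 4.15 m → arm 3.16 m, τ = 90.26 × 3.16 = 285.2 N·m counterclockwise.
Net moment of the loads = 285.2 N·m counterclockwise.
The upward force F acts at the left end, arm 7.31 m, giving F × 7.31 clockwise.
Balancing moments: F × 7.31 = 285.2, giving F = 285.2 / 7.31 = 39 N.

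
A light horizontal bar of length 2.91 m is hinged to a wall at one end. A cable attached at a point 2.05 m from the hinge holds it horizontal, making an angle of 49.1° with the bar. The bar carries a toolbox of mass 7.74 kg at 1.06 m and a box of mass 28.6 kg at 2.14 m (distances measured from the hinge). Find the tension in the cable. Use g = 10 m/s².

About the hinge:
Toolbox: 7.74 × 10 = 77.4 N down at 1.06 m → arm 1.06 m, τ = 77.4 × 1.06 = 82.04 N·m clockwise.
Box: 28.6 × 10 = 286 N down at 2.14 m → arm 2.14 m, τ = 286 × 2.14 = 612 N·m clockwise.
Total clockwise load moment = 694 N·m.
The cable tension T acts at 2.05 m; only its component perpendicular to the bar, T sinθ, produces torque. sin 49.1° = 0.7559.
Setting net torque to zero: T × 2.05 × 0.7559 = 694 → T = 694 / 1.55 = 448 N.

T ≈ 448 N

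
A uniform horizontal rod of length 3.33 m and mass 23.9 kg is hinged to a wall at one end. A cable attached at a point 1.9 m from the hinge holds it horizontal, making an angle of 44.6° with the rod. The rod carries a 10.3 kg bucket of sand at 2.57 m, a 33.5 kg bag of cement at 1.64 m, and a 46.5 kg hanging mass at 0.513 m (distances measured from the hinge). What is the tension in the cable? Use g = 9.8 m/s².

T ≈ 1070 N

About the hinge:
Beam weight: 23.9 × 9.8 = 234.2 N down at 1.665 m → arm 1.665 m, τ = 234.2 × 1.665 = 389.9 N·m clockwise.
Bucket of sand: 10.3 × 9.8 = 100.9 N down at 2.57 m → arm 2.57 m, τ = 100.9 × 2.57 = 259.3 N·m clockwise.
Bag of cement: 33.5 × 9.8 = 328.3 N down at 1.64 m → arm 1.64 m, τ = 328.3 × 1.64 = 538.4 N·m clockwise.
Hanging mass: 46.5 × 9.8 = 455.7 N down at 0.513 m → arm 0.513 m, τ = 455.7 × 0.513 = 233.8 N·m clockwise.
Total clockwise load moment = 1421 N·m.
The cable tension T acts at 1.9 m; only its component perpendicular to the rod, T sinθ, produces torque. sin 44.6° = 0.7022.
Balancing moments: T × 1.9 × 0.7022 = 1421, giving T = 1421 / 1.334 = 1070 N.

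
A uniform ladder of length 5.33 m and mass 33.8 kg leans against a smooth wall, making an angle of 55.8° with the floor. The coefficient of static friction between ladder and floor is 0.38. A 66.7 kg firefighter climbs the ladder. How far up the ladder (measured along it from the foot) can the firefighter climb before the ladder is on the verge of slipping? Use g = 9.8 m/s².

About the foot of the ladder:
Ladder weight 33.8×9.8 = 331.2 N acts at 2.665 m along the ladder; its horizontal arm is 2.665·cos55.8° = 1.498 m → τ = 496.1 N·m clockwise.
Firefighter weight 66.7×9.8 = 653.7 N at distance d → arm d·cos55.8° → τ = 653.7·d·0.5621 clockwise.
Wall normal N at the top has arm L sinθ = 4.408 m counterclockwise, so Στ = 0 gives N·4.408 = 496.1 + 367.4·d.
ΣFy = 0 ⇒ N_floor = 984.9 N, so the maximum friction is μ_s·N_floor = 0.38×984.9 = 374.3 N. ΣFx = 0 ⇒ N_wall = f, so at the slipping point N = 374.3 N.
Substituting: 374.3×4.408 = 496.1 + 367.4·d ⇒ d = (1650 − 496.1) / 367.4 = 3.14 m.

d ≈ 3.14 m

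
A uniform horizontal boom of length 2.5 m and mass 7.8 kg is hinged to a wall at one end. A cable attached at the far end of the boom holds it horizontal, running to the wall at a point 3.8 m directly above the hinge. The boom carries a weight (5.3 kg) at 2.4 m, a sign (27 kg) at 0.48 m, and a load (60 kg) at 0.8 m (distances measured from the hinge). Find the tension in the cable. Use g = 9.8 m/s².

Sum moments about the hinge (the unknown hinge reaction has zero arm there).
Beam weight: 7.8 × 9.8 = 76.44 N down at 1.25 m → arm 1.25 m, τ = 76.44 × 1.25 = 95.55 N·m clockwise.
Weight: 5.3 × 9.8 = 51.94 N down at 2.4 m → arm 2.4 m, τ = 51.94 × 2.4 = 124.7 N·m clockwise.
Sign: 27 × 9.8 = 264.6 N down at 0.48 m → arm 0.48 m, τ = 264.6 × 0.48 = 127 N·m clockwise.
Load: 60 × 9.8 = 588 N down at 0.8 m → arm 0.8 m, τ = 588 × 0.8 = 470.4 N·m clockwise.
Total clockwise load moment = 817.6 N·m.
The cable tension T acts at 2.5 m; only its component perpendicular to the boom, T sinθ, produces torque. sinθ = h/√(h²+d²) = 3.8/√(3.8²+2.5²) = 0.8354.
Balancing moments: T × 2.5 × 0.8354 = 817.6, giving T = 817.6 / 2.089 = 391 N.

T ≈ 391 N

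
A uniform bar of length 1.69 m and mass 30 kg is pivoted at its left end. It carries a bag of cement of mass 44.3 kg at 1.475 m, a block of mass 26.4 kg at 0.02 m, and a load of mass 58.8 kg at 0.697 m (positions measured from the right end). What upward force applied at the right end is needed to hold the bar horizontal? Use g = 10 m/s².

F ≈ 813 N

Sum moments about the left end (the unknown pivot reaction has zero arm there).
Beam weight: 30 × 10 = 300 N down at 0.845 m → arm 0.845 m, τ = 300 × 0.845 = 253.5 N·m clockwise.
Bag of cement: 44.3 × 10 = 443 N down at 1.475 m → arm 0.215 m, τ = 443 × 0.215 = 95.25 N·m clockwise.
Block: 26.4 × 10 = 264 N down at 0.02 m → arm 1.67 m, τ = 264 × 1.67 = 440.9 N·m clockwise.
Load: 58.8 × 10 = 588 N down at 0.697 m → arm 0.993 m, τ = 588 × 0.993 = 583.9 N·m clockwise.
Net moment of the loads = 1374 N·m clockwise.
The upward force F acts at the right end, arm 1.69 m, giving F × 1.69 counterclockwise.
Setting net torque to zero: F × 1.69 = 1374 → F = 1374 / 1.69 = 813 N.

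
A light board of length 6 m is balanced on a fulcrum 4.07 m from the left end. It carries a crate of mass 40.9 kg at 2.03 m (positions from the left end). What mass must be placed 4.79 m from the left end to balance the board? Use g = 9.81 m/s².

Taking torques about the fulcrum (at 4.07 m from the left end):
Crate: 40.9 × 9.81 = 401.2 N down at 2.03 m → arm 2.04 m, τ = 401.2 × 2.04 = 818.4 N·m counterclockwise.
Net moment of known loads = 818.4 N·m counterclockwise.
An unknown mass m at 4.79 m has arm 0.72 m; its moment is m·g·0.72 clockwise.
Balancing moments: m × 9.81 × 0.72 = 818.4, giving m = 818.4 / (9.81 × 0.72) = 116 kg.

m ≈ 116 kg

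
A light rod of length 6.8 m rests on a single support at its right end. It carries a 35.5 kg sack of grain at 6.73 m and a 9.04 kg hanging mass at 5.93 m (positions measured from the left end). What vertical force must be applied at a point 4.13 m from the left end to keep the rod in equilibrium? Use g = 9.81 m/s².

F ≈ 38 N

Choose the right end as the axis so the unknown pivot reaction has zero arm there.
Sack of grain: 35.5 × 9.81 = 348.3 N down at 6.73 m → arm 0.07 m, τ = 348.3 × 0.07 = 24.38 N·m counterclockwise.
Hanging mass: 9.04 × 9.81 = 88.68 N down at 5.93 m → arm 0.87 m, τ = 88.68 × 0.87 = 77.15 N·m counterclockwise.
Net moment of the loads = 101.5 N·m counterclockwise.
The upward force F acts at a point 4.13 m from the left end, arm 2.67 m, giving F × 2.67 clockwise.
Setting net torque to zero: F × 2.67 = 101.5 → F = 101.5 / 2.67 = 38 N.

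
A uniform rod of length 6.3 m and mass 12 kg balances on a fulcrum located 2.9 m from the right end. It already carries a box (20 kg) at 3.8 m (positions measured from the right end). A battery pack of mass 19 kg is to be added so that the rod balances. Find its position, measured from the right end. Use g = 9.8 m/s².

Choose the fulcrum (at 2.9 m from the right end) as the axis so the support reaction has zero arm there.
Beam weight: 12 × 9.8 = 117.6 N down at 3.15 m → arm 0.25 m, τ = 117.6 × 0.25 = 29.4 N·m counterclockwise.
Box: 20 × 9.8 = 196 N down at 3.8 m → arm 0.9 m, τ = 196 × 0.9 = 176.4 N·m counterclockwise.
Net moment of existing loads = 205.8 N·m counterclockwise.
The battery pack weighs 19 × 9.8 = 186.2 N and must supply an equal clockwise moment, so its lever arm about the fulcrum is 205.8 / 186.2 = 1.11 m.
That puts it at 2.9 − 1.11 = 1.79 m from the right end.

x ≈ 1.79 m from the right end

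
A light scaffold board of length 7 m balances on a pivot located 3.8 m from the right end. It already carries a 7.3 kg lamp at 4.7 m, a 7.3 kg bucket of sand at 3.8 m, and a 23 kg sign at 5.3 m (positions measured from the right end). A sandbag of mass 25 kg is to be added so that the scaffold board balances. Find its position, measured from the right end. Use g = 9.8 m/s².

x ≈ 2.16 m from the right end

About the pivot (at 3.8 m from the right end):
Lamp: 7.3 × 9.8 = 71.54 N down at 4.7 m → arm 0.9 m, τ = 71.54 × 0.9 = 64.39 N·m counterclockwise.
Bucket of sand: acts at the pivot, moment arm 0 → no torque.
Sign: 23 × 9.8 = 225.4 N down at 5.3 m → arm 1.5 m, τ = 225.4 × 1.5 = 338.1 N·m counterclockwise.
Net moment of existing loads = 402.5 N·m counterclockwise.
The sandbag weighs 25 × 9.8 = 245 N and must supply an equal clockwise moment, so its lever arm about the pivot is 402.5 / 245 = 1.64 m.
That puts it at 3.8 − 1.64 = 2.16 m from the right end.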